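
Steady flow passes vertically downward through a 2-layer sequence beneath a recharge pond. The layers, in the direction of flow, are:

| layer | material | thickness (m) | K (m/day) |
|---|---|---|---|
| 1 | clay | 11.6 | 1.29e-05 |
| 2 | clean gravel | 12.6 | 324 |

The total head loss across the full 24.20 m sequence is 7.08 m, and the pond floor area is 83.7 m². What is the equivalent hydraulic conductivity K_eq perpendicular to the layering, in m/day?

2.69e-05

Flow is perpendicular to layering, so the layers act in series and the equivalent K is the thickness-weighted harmonic mean.
Total thickness L = 11.6 + 12.6 = 24.20 m.
Σ(b_i/K_i) = 11.6/1.29e-05 + 12.6/324 = 8.992e+05 d.
K_eq = L / Σ(b_i/K_i) = 24.20 / 8.992e+05 = 2.691e-05 m/day.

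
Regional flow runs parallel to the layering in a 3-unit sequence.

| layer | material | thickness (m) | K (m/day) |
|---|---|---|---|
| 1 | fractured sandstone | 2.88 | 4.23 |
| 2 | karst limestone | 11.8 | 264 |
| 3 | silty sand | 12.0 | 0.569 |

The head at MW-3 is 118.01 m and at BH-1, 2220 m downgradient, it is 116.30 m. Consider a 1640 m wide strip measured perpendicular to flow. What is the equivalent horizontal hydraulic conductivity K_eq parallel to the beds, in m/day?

Flow is parallel to layering, so each bed carries its own Darcy discharge and the transmissivities add.
Σ(K_i·b_i) = 4.23×2.88 + 264×11.8 + 0.569×12.0 = 3134 m²/day.
Total thickness b = 26.68 m, so K_eq = Σ(K_i·b_i)/b = 117.5 m/day.

117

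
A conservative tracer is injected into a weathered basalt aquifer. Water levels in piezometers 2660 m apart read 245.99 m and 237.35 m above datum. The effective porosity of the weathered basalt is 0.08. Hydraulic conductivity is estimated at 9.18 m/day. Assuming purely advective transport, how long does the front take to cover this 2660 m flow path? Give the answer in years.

Hydraulic gradient i = (245.99 − 237.35) / 2660 = 8.64 / 2660 = 0.003248.
Darcy flux q = K · i = 9.180 × 0.003248 = 0.02982 m/day.
Seepage velocity v = q / n_e = 0.02982 / 0.08 = 0.3727 m/day.
Travel time t = L / v = 2660 / 0.3727 = 7137 days = 19.54 years.

19.5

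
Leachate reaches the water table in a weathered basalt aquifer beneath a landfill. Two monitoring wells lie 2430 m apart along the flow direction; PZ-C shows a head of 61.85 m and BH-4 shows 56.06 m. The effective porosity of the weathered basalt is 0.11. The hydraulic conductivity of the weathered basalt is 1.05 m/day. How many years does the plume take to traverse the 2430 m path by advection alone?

Hydraulic gradient i = (61.85 − 56.06) / 2430 = 5.79 / 2430 = 0.002383.
Darcy flux q = K · i = 1.050 × 0.002383 = 0.002502 m/day.
Seepage velocity v = q / n_e = 0.002502 / 0.11 = 0.02274 m/day.
Travel time t = L / v = 2430 / 0.02274 = 1.068e+05 days = 292.5 years.

293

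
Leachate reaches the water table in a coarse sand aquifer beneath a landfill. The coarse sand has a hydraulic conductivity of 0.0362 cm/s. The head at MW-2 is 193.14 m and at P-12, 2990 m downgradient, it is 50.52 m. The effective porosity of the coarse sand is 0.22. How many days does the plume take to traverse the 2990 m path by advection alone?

441

Convert K: 0.0362 cm/s × 864 = 31.28 m/day.
Hydraulic gradient i = (193.14 − 50.52) / 2990 = 142.62 / 2990 = 0.04770.
Darcy flux q = K · i = 31.28 × 0.04770 = 1.492 m/day.
Seepage velocity v = q / n_e = 1.492 / 0.22 = 6.781 m/day.
Travel time t = L / v = 2990 / 6.781 = 440.9 days.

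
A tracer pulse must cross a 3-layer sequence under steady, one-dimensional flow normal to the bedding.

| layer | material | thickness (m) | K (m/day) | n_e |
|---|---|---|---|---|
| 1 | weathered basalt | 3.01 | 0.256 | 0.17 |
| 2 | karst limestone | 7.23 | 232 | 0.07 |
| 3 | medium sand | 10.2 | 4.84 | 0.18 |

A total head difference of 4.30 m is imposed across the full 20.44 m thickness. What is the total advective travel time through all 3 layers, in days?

9.22

With flow normal to the layers, continuity requires the same specific discharge q through every layer.
Σ(b_i/K_i) = 3.01/0.256 + 7.23/232 + 10.2/4.84 = 13.90 d.
q = Δh / Σ(b_i/K_i) = 4.30 / 13.90 = 0.3094 m/day.
In each layer the seepage velocity is v_i = q/n_i, so the layer transit time is t_i = b_i·n_i / q:
  layer 1 (weathered basalt): t_1 = 3.01 × 0.17 / 0.3094 = 1.654 d
  layer 2 (karst limestone): t_2 = 7.23 × 0.07 / 0.3094 = 1.636 d
  layer 3 (medium sand): t_3 = 10.2 × 0.18 / 0.3094 = 5.933 d
Total t = Σ t_i = 9.223 days.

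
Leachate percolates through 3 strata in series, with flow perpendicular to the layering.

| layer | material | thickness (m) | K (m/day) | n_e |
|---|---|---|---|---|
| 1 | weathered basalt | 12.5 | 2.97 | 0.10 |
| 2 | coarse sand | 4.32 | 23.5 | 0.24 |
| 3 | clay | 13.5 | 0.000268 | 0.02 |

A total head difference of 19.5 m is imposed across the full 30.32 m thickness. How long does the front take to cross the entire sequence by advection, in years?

18.1

With flow normal to the layers, continuity requires the same specific discharge q through every layer.
Σ(b_i/K_i) = 12.5/2.97 + 4.32/23.5 + 13.5/0.000268 = 50378 d.
q = Δh / Σ(b_i/K_i) = 19.5 / 50378 = 0.0003871 m/day.
In each layer the seepage velocity is v_i = q/n_i, so the layer transit time is t_i = b_i·n_i / q:
  layer 1 (weathered basalt): t_1 = 12.5 × 0.10 / 0.0003871 = 3229 d
  layer 2 (coarse sand): t_2 = 4.32 × 0.24 / 0.0003871 = 2679 d
  layer 3 (clay): t_3 = 13.5 × 0.02 / 0.0003871 = 697.5 d
Total t = Σ t_i = 6605 days = 18.08 years.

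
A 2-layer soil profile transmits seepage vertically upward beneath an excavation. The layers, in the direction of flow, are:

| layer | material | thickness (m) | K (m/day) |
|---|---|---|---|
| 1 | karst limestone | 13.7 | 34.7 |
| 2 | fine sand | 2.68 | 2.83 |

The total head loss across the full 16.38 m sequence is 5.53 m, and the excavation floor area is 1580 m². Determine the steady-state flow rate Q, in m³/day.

Flow is perpendicular to layering, so the layers act in series and the equivalent K is the thickness-weighted harmonic mean.
Total thickness L = 13.7 + 2.68 = 16.38 m.
Σ(b_i/K_i) = 13.7/34.7 + 2.68/2.83 = 1.342 d.
K_eq = L / Σ(b_i/K_i) = 16.38 / 1.342 = 12.21 m/day.
Q = K_eq · A · (Δh/L) = 12.21 × 1580 × (5.53/16.38) = 6512 m³/day.

6510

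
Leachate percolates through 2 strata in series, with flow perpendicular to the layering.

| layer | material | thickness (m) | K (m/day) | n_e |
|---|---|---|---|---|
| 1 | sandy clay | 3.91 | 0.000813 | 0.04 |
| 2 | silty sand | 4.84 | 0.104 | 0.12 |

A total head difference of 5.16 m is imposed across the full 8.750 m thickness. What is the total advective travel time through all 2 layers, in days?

694

With flow normal to the layers, continuity requires the same specific discharge q through every layer.
Σ(b_i/K_i) = 3.91/0.000813 + 4.84/0.104 = 4856 d.
q = Δh / Σ(b_i/K_i) = 5.16 / 4856 = 0.001063 m/day.
In each layer the seepage velocity is v_i = q/n_i, so the layer transit time is t_i = b_i·n_i / q:
  layer 1 (sandy clay): t_1 = 3.91 × 0.04 / 0.001063 = 147.2 d
  layer 2 (silty sand): t_2 = 4.84 × 0.12 / 0.001063 = 546.6 d
Total t = Σ t_i = 693.8 days.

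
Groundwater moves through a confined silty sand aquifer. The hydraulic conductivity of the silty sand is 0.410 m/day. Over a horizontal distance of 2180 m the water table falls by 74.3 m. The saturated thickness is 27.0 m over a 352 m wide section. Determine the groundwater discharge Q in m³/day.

133

Cross-sectional area A = 352 × 27.0 = 9504 m².
Hydraulic gradient i = Δh / L = 74.3 / 2180 = 0.03408.
Darcy's law: Q = K · A · i = 0.4100 × 9504 × 0.03408 = 132.8 m³/day.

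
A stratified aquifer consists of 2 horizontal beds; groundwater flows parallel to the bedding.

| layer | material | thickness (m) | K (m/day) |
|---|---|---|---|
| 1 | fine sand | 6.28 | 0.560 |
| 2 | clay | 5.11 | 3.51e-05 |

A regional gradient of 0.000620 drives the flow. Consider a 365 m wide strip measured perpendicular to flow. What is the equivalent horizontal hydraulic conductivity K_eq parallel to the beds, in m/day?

0.309

Flow is parallel to layering, so each bed carries its own Darcy discharge and the transmissivities add.
Σ(K_i·b_i) = 0.560×6.28 + 3.51e-05×5.11 = 3.517 m²/day.
Total thickness b = 11.39 m, so K_eq = Σ(K_i·b_i)/b = 0.3088 m/day.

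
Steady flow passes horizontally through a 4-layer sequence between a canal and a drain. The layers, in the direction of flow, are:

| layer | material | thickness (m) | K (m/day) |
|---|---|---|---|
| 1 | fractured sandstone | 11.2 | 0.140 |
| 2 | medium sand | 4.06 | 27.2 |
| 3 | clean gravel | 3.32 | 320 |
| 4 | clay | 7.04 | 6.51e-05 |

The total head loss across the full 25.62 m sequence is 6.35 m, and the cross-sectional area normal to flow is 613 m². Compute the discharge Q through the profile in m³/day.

Flow is perpendicular to layering, so the layers act in series and the equivalent K is the thickness-weighted harmonic mean.
Total thickness L = 11.2 + 4.06 + 3.32 + 7.04 = 25.62 m.
Σ(b_i/K_i) = 11.2/0.140 + 4.06/27.2 + 3.32/320 + 7.04/6.51e-05 = 1.082e+05 d.
K_eq = L / Σ(b_i/K_i) = 25.62 / 1.082e+05 = 0.0002367 m/day.
Q = K_eq · A · (Δh/L) = 0.0002367 × 613 × (6.35/25.62) = 0.03597 m³/day.

0.0360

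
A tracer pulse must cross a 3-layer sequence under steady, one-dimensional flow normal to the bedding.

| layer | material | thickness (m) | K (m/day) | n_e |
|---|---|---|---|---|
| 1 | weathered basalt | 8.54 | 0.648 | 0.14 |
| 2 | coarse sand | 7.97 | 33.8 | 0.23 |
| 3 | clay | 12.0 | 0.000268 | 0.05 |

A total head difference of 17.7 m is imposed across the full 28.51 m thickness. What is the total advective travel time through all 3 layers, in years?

With flow normal to the layers, continuity requires the same specific discharge q through every layer.
Σ(b_i/K_i) = 8.54/0.648 + 7.97/33.8 + 12.0/0.000268 = 44790 d.
q = Δh / Σ(b_i/K_i) = 17.7 / 44790 = 0.0003952 m/day.
In each layer the seepage velocity is v_i = q/n_i, so the layer transit time is t_i = b_i·n_i / q:
  layer 1 (weathered basalt): t_1 = 8.54 × 0.14 / 0.0003952 = 3025 d
  layer 2 (coarse sand): t_2 = 7.97 × 0.23 / 0.0003952 = 4639 d
  layer 3 (clay): t_3 = 12.0 × 0.05 / 0.0003952 = 1518 d
Total t = Σ t_i = 9182 days = 25.14 years.

25.1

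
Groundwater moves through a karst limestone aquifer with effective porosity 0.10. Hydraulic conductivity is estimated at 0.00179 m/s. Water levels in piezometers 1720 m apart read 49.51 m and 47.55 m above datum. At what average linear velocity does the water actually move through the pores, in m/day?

Convert K: 0.00179 m/s × 86400 = 154.7 m/day.
Hydraulic gradient i = (49.51 − 47.55) / 1720 = 1.96 / 1720 = 0.001140.
Darcy flux q = K · i = 154.7 × 0.001140 = 0.1762 m/day.
Seepage velocity v = q / n_e = 0.1762 / 0.10 = 1.762 m/day.

1.76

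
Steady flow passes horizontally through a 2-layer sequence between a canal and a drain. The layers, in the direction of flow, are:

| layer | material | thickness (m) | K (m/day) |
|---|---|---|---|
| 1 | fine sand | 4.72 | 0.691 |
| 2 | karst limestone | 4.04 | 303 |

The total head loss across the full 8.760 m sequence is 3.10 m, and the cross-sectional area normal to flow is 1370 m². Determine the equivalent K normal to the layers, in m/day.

Flow is perpendicular to layering, so the layers act in series and the equivalent K is the thickness-weighted harmonic mean.
Total thickness L = 4.72 + 4.04 = 8.760 m.
Σ(b_i/K_i) = 4.72/0.691 + 4.04/303 = 6.844 d.
K_eq = L / Σ(b_i/K_i) = 8.760 / 6.844 = 1.280 m/day.

1.28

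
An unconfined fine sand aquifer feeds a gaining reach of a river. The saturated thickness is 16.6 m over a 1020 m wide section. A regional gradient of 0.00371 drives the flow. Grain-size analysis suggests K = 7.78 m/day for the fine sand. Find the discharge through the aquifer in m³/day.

489

Cross-sectional area A = 1020 × 16.6 = 16932 m².
Hydraulic gradient i = 0.00371.
Darcy's law: Q = K · A · i = 7.780 × 16932 × 0.003710 = 488.7 m³/day.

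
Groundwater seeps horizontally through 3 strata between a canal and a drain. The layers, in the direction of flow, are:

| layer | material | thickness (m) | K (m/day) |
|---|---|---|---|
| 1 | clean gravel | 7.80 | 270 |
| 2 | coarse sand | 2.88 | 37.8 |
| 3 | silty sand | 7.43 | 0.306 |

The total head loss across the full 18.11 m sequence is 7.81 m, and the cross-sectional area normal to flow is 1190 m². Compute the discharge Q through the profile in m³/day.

Flow is perpendicular to layering, so the layers act in series and the equivalent K is the thickness-weighted harmonic mean.
Total thickness L = 7.80 + 2.88 + 7.43 = 18.11 m.
Σ(b_i/K_i) = 7.80/270 + 2.88/37.8 + 7.43/0.306 = 24.39 d.
K_eq = L / Σ(b_i/K_i) = 18.11 / 24.39 = 0.7426 m/day.
Q = K_eq · A · (Δh/L) = 0.7426 × 1190 × (7.81/18.11) = 381.1 m³/day.

381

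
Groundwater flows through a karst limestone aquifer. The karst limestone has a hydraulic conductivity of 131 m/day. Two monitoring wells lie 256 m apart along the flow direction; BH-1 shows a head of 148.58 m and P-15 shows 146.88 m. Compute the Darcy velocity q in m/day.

Hydraulic gradient i = (148.58 − 146.88) / 256 = 1.7 / 256 = 0.006641.
Specific discharge q = K · i = 131.0 × 0.006641 = 0.8699 m/day.

0.870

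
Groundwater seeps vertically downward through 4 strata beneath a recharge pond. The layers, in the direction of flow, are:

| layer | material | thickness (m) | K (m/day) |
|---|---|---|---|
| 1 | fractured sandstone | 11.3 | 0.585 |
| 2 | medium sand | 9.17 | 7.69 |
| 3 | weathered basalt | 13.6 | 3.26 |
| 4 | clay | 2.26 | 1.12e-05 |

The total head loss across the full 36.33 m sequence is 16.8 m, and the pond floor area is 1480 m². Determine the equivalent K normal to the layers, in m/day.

Flow is perpendicular to layering, so the layers act in series and the equivalent K is the thickness-weighted harmonic mean.
Total thickness L = 11.3 + 9.17 + 13.6 + 2.26 = 36.33 m.
Σ(b_i/K_i) = 11.3/0.585 + 9.17/7.69 + 13.6/3.26 + 2.26/1.12e-05 = 2.018e+05 d.
K_eq = L / Σ(b_i/K_i) = 36.33 / 2.018e+05 = 0.0001800 m/day.

0.000180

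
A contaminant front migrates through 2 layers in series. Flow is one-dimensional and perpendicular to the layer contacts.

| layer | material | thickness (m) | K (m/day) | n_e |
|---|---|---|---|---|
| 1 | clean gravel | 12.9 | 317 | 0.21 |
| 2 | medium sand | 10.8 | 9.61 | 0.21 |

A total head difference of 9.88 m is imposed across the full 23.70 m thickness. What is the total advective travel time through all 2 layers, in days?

0.587

With flow normal to the layers, continuity requires the same specific discharge q through every layer.
Σ(b_i/K_i) = 12.9/317 + 10.8/9.61 = 1.165 d.
q = Δh / Σ(b_i/K_i) = 9.88 / 1.165 = 8.484 m/day.
In each layer the seepage velocity is v_i = q/n_i, so the layer transit time is t_i = b_i·n_i / q:
  layer 1 (clean gravel): t_1 = 12.9 × 0.21 / 8.484 = 0.3193 d
  layer 2 (medium sand): t_2 = 10.8 × 0.21 / 8.484 = 0.2673 d
Total t = Σ t_i = 0.5866 days.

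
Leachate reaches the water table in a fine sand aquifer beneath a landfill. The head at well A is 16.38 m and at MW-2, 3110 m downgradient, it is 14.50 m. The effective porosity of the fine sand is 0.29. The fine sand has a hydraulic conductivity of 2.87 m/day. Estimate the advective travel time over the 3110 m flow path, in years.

1420

Hydraulic gradient i = (16.38 − 14.50) / 3110 = 1.88 / 3110 = 0.0006045.
Darcy flux q = K · i = 2.870 × 0.0006045 = 0.001735 m/day.
Seepage velocity v = q / n_e = 0.001735 / 0.29 = 0.005982 m/day.
Travel time t = L / v = 3110 / 0.005982 = 5.199e+05 days = 1423 years.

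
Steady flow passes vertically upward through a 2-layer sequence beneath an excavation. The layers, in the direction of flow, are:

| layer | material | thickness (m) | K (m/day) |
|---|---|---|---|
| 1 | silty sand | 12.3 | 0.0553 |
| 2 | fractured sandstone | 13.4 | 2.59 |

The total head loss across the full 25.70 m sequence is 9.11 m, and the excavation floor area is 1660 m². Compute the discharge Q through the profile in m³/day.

Flow is perpendicular to layering, so the layers act in series and the equivalent K is the thickness-weighted harmonic mean.
Total thickness L = 12.3 + 13.4 = 25.70 m.
Σ(b_i/K_i) = 12.3/0.0553 + 13.4/2.59 = 227.6 d.
K_eq = L / Σ(b_i/K_i) = 25.70 / 227.6 = 0.1129 m/day.
Q = K_eq · A · (Δh/L) = 0.1129 × 1660 × (9.11/25.70) = 66.44 m³/day.

66.4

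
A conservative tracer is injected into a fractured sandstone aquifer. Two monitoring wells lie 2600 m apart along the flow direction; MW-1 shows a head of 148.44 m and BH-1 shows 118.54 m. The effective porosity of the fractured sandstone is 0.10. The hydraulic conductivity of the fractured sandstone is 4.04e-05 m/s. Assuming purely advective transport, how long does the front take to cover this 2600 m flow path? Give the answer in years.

17.7

Convert K: 4.04e-05 m/s × 86400 = 3.491 m/day.
Hydraulic gradient i = (148.44 − 118.54) / 2600 = 29.9 / 2600 = 0.01150.
Darcy flux q = K · i = 3.491 × 0.01150 = 0.04014 m/day.
Seepage velocity v = q / n_e = 0.04014 / 0.10 = 0.4014 m/day.
Travel time t = L / v = 2600 / 0.4014 = 6477 days = 17.73 years.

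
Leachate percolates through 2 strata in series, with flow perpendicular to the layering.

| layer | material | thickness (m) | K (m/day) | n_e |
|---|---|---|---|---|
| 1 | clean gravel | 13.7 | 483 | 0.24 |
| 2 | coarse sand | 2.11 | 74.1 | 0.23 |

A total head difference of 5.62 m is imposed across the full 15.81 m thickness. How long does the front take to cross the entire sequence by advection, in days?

With flow normal to the layers, continuity requires the same specific discharge q through every layer.
Σ(b_i/K_i) = 13.7/483 + 2.11/74.1 = 0.05684 d.
q = Δh / Σ(b_i/K_i) = 5.62 / 0.05684 = 98.88 m/day.
In each layer the seepage velocity is v_i = q/n_i, so the layer transit time is t_i = b_i·n_i / q:
  layer 1 (clean gravel): t_1 = 13.7 × 0.24 / 98.88 = 0.03325 d
  layer 2 (coarse sand): t_2 = 2.11 × 0.23 / 98.88 = 0.004908 d
Total t = Σ t_i = 0.03816 days.

0.0382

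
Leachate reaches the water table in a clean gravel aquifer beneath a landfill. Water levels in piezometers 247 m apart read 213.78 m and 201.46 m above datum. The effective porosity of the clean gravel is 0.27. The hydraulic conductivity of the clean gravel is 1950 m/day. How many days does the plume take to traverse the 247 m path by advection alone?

0.686

Hydraulic gradient i = (213.78 − 201.46) / 247 = 12.32 / 247 = 0.04988.
Darcy flux q = K · i = 1950 × 0.04988 = 97.26 m/day.
Seepage velocity v = q / n_e = 97.26 / 0.27 = 360.2 m/day.
Travel time t = L / v = 247 / 360.2 = 0.6857 days.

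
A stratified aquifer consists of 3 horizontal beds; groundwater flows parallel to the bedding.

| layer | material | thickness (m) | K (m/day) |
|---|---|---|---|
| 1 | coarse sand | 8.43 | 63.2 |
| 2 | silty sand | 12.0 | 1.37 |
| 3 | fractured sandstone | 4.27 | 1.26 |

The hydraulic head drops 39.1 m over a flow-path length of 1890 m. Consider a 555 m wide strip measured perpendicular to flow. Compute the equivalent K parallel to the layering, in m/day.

22.5

Flow is parallel to layering, so each bed carries its own Darcy discharge and the transmissivities add.
Σ(K_i·b_i) = 63.2×8.43 + 1.37×12.0 + 1.26×4.27 = 554.6 m²/day.
Total thickness b = 24.70 m, so K_eq = Σ(K_i·b_i)/b = 22.45 m/day.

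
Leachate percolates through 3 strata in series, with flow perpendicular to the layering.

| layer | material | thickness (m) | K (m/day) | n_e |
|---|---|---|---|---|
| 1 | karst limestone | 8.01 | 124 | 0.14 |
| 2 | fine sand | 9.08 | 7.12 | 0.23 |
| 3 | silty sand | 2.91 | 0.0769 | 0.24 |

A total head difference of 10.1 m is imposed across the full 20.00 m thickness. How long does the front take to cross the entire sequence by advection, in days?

15.2

With flow normal to the layers, continuity requires the same specific discharge q through every layer.
Σ(b_i/K_i) = 8.01/124 + 9.08/7.12 + 2.91/0.0769 = 39.18 d.
q = Δh / Σ(b_i/K_i) = 10.1 / 39.18 = 0.2578 m/day.
In each layer the seepage velocity is v_i = q/n_i, so the layer transit time is t_i = b_i·n_i / q:
  layer 1 (karst limestone): t_1 = 8.01 × 0.14 / 0.2578 = 4.350 d
  layer 2 (fine sand): t_2 = 9.08 × 0.23 / 0.2578 = 8.102 d
  layer 3 (silty sand): t_3 = 2.91 × 0.24 / 0.2578 = 2.709 d
Total t = Σ t_i = 15.16 days.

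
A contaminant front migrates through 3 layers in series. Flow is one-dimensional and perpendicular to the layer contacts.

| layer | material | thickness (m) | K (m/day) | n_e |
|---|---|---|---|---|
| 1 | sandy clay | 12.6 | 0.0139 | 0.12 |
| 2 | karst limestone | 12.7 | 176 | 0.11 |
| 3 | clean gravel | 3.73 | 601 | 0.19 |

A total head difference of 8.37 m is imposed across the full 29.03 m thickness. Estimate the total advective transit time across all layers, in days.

With flow normal to the layers, continuity requires the same specific discharge q through every layer.
Σ(b_i/K_i) = 12.6/0.0139 + 12.7/176 + 3.73/601 = 906.6 d.
q = Δh / Σ(b_i/K_i) = 8.37 / 906.6 = 0.009233 m/day.
In each layer the seepage velocity is v_i = q/n_i, so the layer transit time is t_i = b_i·n_i / q:
  layer 1 (sandy clay): t_1 = 12.6 × 0.12 / 0.009233 = 163.8 d
  layer 2 (karst limestone): t_2 = 12.7 × 0.11 / 0.009233 = 151.3 d
  layer 3 (clean gravel): t_3 = 3.73 × 0.19 / 0.009233 = 76.76 d
Total t = Σ t_i = 391.8 days.

392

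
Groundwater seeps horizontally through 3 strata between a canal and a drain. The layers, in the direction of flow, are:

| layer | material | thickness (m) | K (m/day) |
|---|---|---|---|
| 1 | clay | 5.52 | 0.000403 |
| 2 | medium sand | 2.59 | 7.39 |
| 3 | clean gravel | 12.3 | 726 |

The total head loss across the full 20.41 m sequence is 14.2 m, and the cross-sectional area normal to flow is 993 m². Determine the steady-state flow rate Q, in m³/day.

Flow is perpendicular to layering, so the layers act in series and the equivalent K is the thickness-weighted harmonic mean.
Total thickness L = 5.52 + 2.59 + 12.3 = 20.41 m.
Σ(b_i/K_i) = 5.52/0.000403 + 2.59/7.39 + 12.3/726 = 13698 d.
K_eq = L / Σ(b_i/K_i) = 20.41 / 13698 = 0.001490 m/day.
Q = K_eq · A · (Δh/L) = 0.001490 × 993 × (14.2/20.41) = 1.029 m³/day.

1.03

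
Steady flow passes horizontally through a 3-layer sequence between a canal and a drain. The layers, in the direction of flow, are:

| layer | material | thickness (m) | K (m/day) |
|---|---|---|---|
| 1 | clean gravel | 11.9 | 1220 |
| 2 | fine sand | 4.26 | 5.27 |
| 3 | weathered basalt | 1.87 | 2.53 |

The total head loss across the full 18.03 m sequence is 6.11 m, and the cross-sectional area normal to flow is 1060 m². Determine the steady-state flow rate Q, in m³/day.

4160

Flow is perpendicular to layering, so the layers act in series and the equivalent K is the thickness-weighted harmonic mean.
Total thickness L = 11.9 + 4.26 + 1.87 = 18.03 m.
Σ(b_i/K_i) = 11.9/1220 + 4.26/5.27 + 1.87/2.53 = 1.557 d.
K_eq = L / Σ(b_i/K_i) = 18.03 / 1.557 = 11.58 m/day.
Q = K_eq · A · (Δh/L) = 11.58 × 1060 × (6.11/18.03) = 4159 m³/day.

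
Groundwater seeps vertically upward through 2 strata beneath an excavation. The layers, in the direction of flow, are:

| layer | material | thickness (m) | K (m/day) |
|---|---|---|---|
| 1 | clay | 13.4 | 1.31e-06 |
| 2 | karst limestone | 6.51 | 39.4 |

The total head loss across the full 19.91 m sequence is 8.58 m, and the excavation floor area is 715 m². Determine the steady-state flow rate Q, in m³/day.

Flow is perpendicular to layering, so the layers act in series and the equivalent K is the thickness-weighted harmonic mean.
Total thickness L = 13.4 + 6.51 = 19.91 m.
Σ(b_i/K_i) = 13.4/1.31e-06 + 6.51/39.4 = 1.023e+07 d.
K_eq = L / Σ(b_i/K_i) = 19.91 / 1.023e+07 = 1.946e-06 m/day.
Q = K_eq · A · (Δh/L) = 1.946e-06 × 715 × (8.58/19.91) = 0.0005997 m³/day.

0.000600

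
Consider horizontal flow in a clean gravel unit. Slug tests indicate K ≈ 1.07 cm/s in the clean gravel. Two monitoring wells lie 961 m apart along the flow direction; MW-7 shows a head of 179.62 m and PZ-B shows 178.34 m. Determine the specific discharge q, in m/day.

1.23

Convert K: 1.07 cm/s × 864 = 924.5 m/day.
Hydraulic gradient i = (179.62 − 178.34) / 961 = 1.28 / 961 = 0.001332.
Specific discharge q = K · i = 924.5 × 0.001332 = 1.231 m/day.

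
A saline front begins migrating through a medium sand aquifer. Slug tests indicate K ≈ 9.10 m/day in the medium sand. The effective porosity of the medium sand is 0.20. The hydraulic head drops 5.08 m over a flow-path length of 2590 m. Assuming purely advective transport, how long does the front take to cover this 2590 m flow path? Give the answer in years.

79.5

Hydraulic gradient i = Δh / L = 5.08 / 2590 = 0.001961.
Darcy flux q = K · i = 9.100 × 0.001961 = 0.01785 m/day.
Seepage velocity v = q / n_e = 0.01785 / 0.20 = 0.08924 m/day.
Travel time t = L / v = 2590 / 0.08924 = 29022 days = 79.46 years.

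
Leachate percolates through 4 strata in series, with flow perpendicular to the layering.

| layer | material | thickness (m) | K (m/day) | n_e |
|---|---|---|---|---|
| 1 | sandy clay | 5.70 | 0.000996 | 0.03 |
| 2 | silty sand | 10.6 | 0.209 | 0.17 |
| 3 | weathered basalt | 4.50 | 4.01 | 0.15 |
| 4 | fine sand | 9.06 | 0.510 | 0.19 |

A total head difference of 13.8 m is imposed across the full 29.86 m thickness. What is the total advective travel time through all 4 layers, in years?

With flow normal to the layers, continuity requires the same specific discharge q through every layer.
Σ(b_i/K_i) = 5.70/0.000996 + 10.6/0.209 + 4.50/4.01 + 9.06/0.510 = 5792 d.
q = Δh / Σ(b_i/K_i) = 13.8 / 5792 = 0.002382 m/day.
In each layer the seepage velocity is v_i = q/n_i, so the layer transit time is t_i = b_i·n_i / q:
  layer 1 (sandy clay): t_1 = 5.70 × 0.03 / 0.002382 = 71.78 d
  layer 2 (silty sand): t_2 = 10.6 × 0.17 / 0.002382 = 756.4 d
  layer 3 (weathered basalt): t_3 = 4.50 × 0.15 / 0.002382 = 283.3 d
  layer 4 (fine sand): t_4 = 9.06 × 0.19 / 0.002382 = 722.6 d
Total t = Σ t_i = 1834 days = 5.021 years.

5.02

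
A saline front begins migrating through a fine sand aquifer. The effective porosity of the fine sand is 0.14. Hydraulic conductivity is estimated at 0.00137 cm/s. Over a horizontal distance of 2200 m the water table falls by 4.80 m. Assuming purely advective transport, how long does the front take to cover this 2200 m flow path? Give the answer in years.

Convert K: 0.00137 cm/s × 864 = 1.184 m/day.
Hydraulic gradient i = Δh / L = 4.80 / 2200 = 0.002182.
Darcy flux q = K · i = 1.184 × 0.002182 = 0.002583 m/day.
Seepage velocity v = q / n_e = 0.002583 / 0.14 = 0.01845 m/day.
Travel time t = L / v = 2200 / 0.01845 = 1.193e+05 days = 326.5 years.

327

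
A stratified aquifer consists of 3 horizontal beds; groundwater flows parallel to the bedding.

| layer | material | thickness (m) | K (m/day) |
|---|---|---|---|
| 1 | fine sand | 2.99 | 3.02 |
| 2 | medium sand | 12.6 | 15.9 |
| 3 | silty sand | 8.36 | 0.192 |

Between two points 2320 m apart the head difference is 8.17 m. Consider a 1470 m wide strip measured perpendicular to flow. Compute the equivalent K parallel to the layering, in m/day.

Flow is parallel to layering, so each bed carries its own Darcy discharge and the transmissivities add.
Σ(K_i·b_i) = 3.02×2.99 + 15.9×12.6 + 0.192×8.36 = 211.0 m²/day.
Total thickness b = 23.95 m, so K_eq = Σ(K_i·b_i)/b = 8.809 m/day.

8.81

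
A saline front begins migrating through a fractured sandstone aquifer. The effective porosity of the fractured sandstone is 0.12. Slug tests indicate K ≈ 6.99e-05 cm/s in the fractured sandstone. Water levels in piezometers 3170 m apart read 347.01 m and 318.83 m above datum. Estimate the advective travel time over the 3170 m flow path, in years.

Convert K: 6.99e-05 cm/s × 864 = 0.06039 m/day.
Hydraulic gradient i = (347.01 − 318.83) / 3170 = 28.18 / 3170 = 0.008890.
Darcy flux q = K · i = 0.06039 × 0.008890 = 0.0005369 m/day.
Seepage velocity v = q / n_e = 0.0005369 / 0.12 = 0.004474 m/day.
Travel time t = L / v = 3170 / 0.004474 = 7.085e+05 days = 1940 years.

1940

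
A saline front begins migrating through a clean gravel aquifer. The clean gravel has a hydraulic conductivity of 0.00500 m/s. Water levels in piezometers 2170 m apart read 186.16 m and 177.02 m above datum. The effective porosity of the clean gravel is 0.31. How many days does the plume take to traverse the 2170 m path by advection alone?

370

Convert K: 0.00500 m/s × 86400 = 432.0 m/day.
Hydraulic gradient i = (186.16 − 177.02) / 2170 = 9.14 / 2170 = 0.004212.
Darcy flux q = K · i = 432.0 × 0.004212 = 1.820 m/day.
Seepage velocity v = q / n_e = 1.820 / 0.31 = 5.870 m/day.
Travel time t = L / v = 2170 / 5.870 = 369.7 days.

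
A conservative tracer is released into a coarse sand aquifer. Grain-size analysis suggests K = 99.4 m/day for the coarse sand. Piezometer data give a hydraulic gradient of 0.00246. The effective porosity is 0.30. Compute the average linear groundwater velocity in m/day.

Hydraulic gradient i = 0.00246.
Darcy flux q = K · i = 99.40 × 0.002460 = 0.2445 m/day.
Seepage velocity v = q / n_e = 0.2445 / 0.30 = 0.8151 m/day.

0.815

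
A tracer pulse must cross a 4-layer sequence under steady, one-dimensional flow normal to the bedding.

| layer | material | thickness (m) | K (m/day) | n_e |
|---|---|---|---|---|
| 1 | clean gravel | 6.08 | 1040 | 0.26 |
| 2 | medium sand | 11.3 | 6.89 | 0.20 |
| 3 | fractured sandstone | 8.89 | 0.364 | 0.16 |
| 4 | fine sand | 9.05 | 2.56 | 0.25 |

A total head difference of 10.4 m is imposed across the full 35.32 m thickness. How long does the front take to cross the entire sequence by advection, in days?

With flow normal to the layers, continuity requires the same specific discharge q through every layer.
Σ(b_i/K_i) = 6.08/1040 + 11.3/6.89 + 8.89/0.364 + 9.05/2.56 = 29.60 d.
q = Δh / Σ(b_i/K_i) = 10.4 / 29.60 = 0.3513 m/day.
In each layer the seepage velocity is v_i = q/n_i, so the layer transit time is t_i = b_i·n_i / q:
  layer 1 (clean gravel): t_1 = 6.08 × 0.26 / 0.3513 = 4.500 d
  layer 2 (medium sand): t_2 = 11.3 × 0.20 / 0.3513 = 6.433 d
  layer 3 (fractured sandstone): t_3 = 8.89 × 0.16 / 0.3513 = 4.049 d
  layer 4 (fine sand): t_4 = 9.05 × 0.25 / 0.3513 = 6.440 d
Total t = Σ t_i = 21.42 days.

21.4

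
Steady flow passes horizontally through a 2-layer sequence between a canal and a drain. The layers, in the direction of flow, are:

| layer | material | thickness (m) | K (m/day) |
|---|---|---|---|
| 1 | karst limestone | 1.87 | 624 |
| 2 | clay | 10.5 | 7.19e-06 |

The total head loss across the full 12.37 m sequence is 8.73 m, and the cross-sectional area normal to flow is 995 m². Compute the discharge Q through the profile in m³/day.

0.00595

Flow is perpendicular to layering, so the layers act in series and the equivalent K is the thickness-weighted harmonic mean.
Total thickness L = 1.87 + 10.5 = 12.37 m.
Σ(b_i/K_i) = 1.87/624 + 10.5/7.19e-06 = 1.460e+06 d.
K_eq = L / Σ(b_i/K_i) = 12.37 / 1.460e+06 = 8.471e-06 m/day.
Q = K_eq · A · (Δh/L) = 8.471e-06 × 995 × (8.73/12.37) = 0.005948 m³/day.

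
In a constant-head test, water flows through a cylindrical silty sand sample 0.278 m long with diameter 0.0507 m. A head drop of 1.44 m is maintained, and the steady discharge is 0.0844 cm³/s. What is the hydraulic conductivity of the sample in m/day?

0.697

Cross-sectional area A = π·(d/2)² = π × (0.0507/2)² = 0.002019 m².
Convert discharge: 0.0844 cm³/s = 8.440e-08 m³/s.
Darcy's law rearranged: K = Q·L / (A·Δh) = 8.440e-08 × 0.278 / (0.002019 × 1.44) = 8.071e-06 m/s = 0.6973 m/day.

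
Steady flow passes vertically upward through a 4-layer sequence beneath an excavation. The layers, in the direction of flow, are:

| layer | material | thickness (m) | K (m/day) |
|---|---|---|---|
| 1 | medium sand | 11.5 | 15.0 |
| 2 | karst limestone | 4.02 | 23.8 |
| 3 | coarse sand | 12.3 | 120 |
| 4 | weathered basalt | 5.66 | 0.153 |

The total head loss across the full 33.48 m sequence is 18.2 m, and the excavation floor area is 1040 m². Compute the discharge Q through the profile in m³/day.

Flow is perpendicular to layering, so the layers act in series and the equivalent K is the thickness-weighted harmonic mean.
Total thickness L = 11.5 + 4.02 + 12.3 + 5.66 = 33.48 m.
Σ(b_i/K_i) = 11.5/15.0 + 4.02/23.8 + 12.3/120 + 5.66/0.153 = 38.03 d.
K_eq = L / Σ(b_i/K_i) = 33.48 / 38.03 = 0.8803 m/day.
Q = K_eq · A · (Δh/L) = 0.8803 × 1040 × (18.2/33.48) = 497.7 m³/day.

498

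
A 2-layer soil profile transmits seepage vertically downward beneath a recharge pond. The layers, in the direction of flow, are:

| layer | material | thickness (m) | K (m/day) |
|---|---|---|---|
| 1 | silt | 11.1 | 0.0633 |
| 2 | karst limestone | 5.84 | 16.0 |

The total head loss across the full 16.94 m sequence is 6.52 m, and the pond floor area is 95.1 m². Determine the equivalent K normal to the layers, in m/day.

0.0964

Flow is perpendicular to layering, so the layers act in series and the equivalent K is the thickness-weighted harmonic mean.
Total thickness L = 11.1 + 5.84 = 16.94 m.
Σ(b_i/K_i) = 11.1/0.0633 + 5.84/16.0 = 175.7 d.
K_eq = L / Σ(b_i/K_i) = 16.94 / 175.7 = 0.09640 m/day.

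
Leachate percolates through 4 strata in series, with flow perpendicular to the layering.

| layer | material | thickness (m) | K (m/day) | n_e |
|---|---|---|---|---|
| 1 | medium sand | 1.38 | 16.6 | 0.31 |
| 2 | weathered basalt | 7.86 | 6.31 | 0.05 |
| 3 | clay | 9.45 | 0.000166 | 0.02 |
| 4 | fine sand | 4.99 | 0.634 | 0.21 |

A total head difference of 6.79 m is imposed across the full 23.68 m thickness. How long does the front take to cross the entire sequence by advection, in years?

47.2

With flow normal to the layers, continuity requires the same specific discharge q through every layer.
Σ(b_i/K_i) = 1.38/16.6 + 7.86/6.31 + 9.45/0.000166 + 4.99/0.634 = 56937 d.
q = Δh / Σ(b_i/K_i) = 6.79 / 56937 = 0.0001193 m/day.
In each layer the seepage velocity is v_i = q/n_i, so the layer transit time is t_i = b_i·n_i / q:
  layer 1 (medium sand): t_1 = 1.38 × 0.31 / 0.0001193 = 3587 d
  layer 2 (weathered basalt): t_2 = 7.86 × 0.05 / 0.0001193 = 3295 d
  layer 3 (clay): t_3 = 9.45 × 0.02 / 0.0001193 = 1585 d
  layer 4 (fine sand): t_4 = 4.99 × 0.21 / 0.0001193 = 8787 d
Total t = Σ t_i = 17255 days = 47.24 years.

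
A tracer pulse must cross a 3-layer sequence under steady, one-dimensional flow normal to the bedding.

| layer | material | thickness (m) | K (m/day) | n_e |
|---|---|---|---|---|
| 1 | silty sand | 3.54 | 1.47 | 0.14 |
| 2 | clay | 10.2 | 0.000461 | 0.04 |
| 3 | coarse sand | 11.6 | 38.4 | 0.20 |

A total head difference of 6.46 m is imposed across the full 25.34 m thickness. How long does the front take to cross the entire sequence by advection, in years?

30.2

With flow normal to the layers, continuity requires the same specific discharge q through every layer.
Σ(b_i/K_i) = 3.54/1.47 + 10.2/0.000461 + 11.6/38.4 = 22129 d.
q = Δh / Σ(b_i/K_i) = 6.46 / 22129 = 0.0002919 m/day.
In each layer the seepage velocity is v_i = q/n_i, so the layer transit time is t_i = b_i·n_i / q:
  layer 1 (silty sand): t_1 = 3.54 × 0.14 / 0.0002919 = 1698 d
  layer 2 (clay): t_2 = 10.2 × 0.04 / 0.0002919 = 1398 d
  layer 3 (coarse sand): t_3 = 11.6 × 0.20 / 0.0002919 = 7947 d
Total t = Σ t_i = 11042 days = 30.23 years.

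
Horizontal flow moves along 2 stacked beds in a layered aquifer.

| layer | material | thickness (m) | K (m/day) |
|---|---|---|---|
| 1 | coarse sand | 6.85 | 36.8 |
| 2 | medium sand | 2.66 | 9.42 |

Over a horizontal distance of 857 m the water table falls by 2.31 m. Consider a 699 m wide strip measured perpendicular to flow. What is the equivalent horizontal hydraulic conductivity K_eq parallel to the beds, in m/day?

29.1

Flow is parallel to layering, so each bed carries its own Darcy discharge and the transmissivities add.
Σ(K_i·b_i) = 36.8×6.85 + 9.42×2.66 = 277.1 m²/day.
Total thickness b = 9.510 m, so K_eq = Σ(K_i·b_i)/b = 29.14 m/day.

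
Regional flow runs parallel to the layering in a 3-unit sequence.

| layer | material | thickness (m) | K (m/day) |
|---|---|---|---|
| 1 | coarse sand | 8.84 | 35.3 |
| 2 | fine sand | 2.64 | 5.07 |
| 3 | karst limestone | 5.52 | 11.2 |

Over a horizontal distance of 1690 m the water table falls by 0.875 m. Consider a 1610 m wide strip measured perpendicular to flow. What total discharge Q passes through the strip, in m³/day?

323

Flow is parallel to layering, so each bed carries its own Darcy discharge and the transmissivities add.
Σ(K_i·b_i) = 35.3×8.84 + 5.07×2.64 + 11.2×5.52 = 387.3 m²/day.
Hydraulic gradient i = Δh / L = 0.875 / 1690 = 0.0005178.
Q = Σ(K_i·b_i) · W · i = 387.3 × 1610 × 0.0005178 = 322.8 m³/day.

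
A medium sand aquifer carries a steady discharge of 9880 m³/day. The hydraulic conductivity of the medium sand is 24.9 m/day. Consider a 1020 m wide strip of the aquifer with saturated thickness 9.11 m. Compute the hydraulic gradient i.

Cross-sectional area A = 1020 × 9.11 = 9292 m².
From Q = K·A·i, i = Q / (K·A) = 9880 / (24.90 × 9292) = 0.04270.

0.0427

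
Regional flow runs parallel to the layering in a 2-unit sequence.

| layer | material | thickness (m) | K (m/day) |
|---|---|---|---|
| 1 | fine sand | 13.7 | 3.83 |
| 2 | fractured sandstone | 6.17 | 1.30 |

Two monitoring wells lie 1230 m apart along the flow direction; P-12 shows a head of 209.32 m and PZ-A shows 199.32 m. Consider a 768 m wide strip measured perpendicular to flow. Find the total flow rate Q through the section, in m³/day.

Flow is parallel to layering, so each bed carries its own Darcy discharge and the transmissivities add.
Σ(K_i·b_i) = 3.83×13.7 + 1.30×6.17 = 60.49 m²/day.
Hydraulic gradient i = (209.32 − 199.32) / 1230 = 10 / 1230 = 0.008130.
Q = Σ(K_i·b_i) · W · i = 60.49 × 768 × 0.008130 = 377.7 m³/day.

378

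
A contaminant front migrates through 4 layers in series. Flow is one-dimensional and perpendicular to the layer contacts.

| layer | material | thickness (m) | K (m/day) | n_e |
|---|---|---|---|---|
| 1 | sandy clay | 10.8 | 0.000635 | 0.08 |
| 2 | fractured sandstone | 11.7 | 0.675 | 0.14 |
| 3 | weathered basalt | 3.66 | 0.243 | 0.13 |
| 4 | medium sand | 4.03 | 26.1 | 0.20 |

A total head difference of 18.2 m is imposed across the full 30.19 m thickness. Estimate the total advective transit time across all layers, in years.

9.70

With flow normal to the layers, continuity requires the same specific discharge q through every layer.
Σ(b_i/K_i) = 10.8/0.000635 + 11.7/0.675 + 3.66/0.243 + 4.03/26.1 = 17040 d.
q = Δh / Σ(b_i/K_i) = 18.2 / 17040 = 0.001068 m/day.
In each layer the seepage velocity is v_i = q/n_i, so the layer transit time is t_i = b_i·n_i / q:
  layer 1 (sandy clay): t_1 = 10.8 × 0.08 / 0.001068 = 809.0 d
  layer 2 (fractured sandstone): t_2 = 11.7 × 0.14 / 0.001068 = 1534 d
  layer 3 (weathered basalt): t_3 = 3.66 × 0.13 / 0.001068 = 445.5 d
  layer 4 (medium sand): t_4 = 4.03 × 0.20 / 0.001068 = 754.6 d
Total t = Σ t_i = 3543 days = 9.699 years.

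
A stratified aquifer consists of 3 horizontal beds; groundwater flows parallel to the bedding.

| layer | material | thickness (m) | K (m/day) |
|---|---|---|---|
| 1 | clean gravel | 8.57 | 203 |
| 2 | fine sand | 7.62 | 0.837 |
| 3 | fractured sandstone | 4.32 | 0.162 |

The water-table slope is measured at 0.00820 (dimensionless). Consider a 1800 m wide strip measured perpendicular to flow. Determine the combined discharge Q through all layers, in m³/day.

25800

Flow is parallel to layering, so each bed carries its own Darcy discharge and the transmissivities add.
Σ(K_i·b_i) = 203×8.57 + 0.837×7.62 + 0.162×4.32 = 1747 m²/day.
Hydraulic gradient i = 0.00820.
Q = Σ(K_i·b_i) · W · i = 1747 × 1800 × 0.008200 = 25783 m³/day.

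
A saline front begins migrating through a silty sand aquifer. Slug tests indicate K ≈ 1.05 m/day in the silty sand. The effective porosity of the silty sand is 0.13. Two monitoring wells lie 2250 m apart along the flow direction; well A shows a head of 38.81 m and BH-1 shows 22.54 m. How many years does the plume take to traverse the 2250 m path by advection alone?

Hydraulic gradient i = (38.81 − 22.54) / 2250 = 16.27 / 2250 = 0.007231.
Darcy flux q = K · i = 1.050 × 0.007231 = 0.007593 m/day.
Seepage velocity v = q / n_e = 0.007593 / 0.13 = 0.05841 m/day.
Travel time t = L / v = 2250 / 0.05841 = 38524 days = 105.5 years.

105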